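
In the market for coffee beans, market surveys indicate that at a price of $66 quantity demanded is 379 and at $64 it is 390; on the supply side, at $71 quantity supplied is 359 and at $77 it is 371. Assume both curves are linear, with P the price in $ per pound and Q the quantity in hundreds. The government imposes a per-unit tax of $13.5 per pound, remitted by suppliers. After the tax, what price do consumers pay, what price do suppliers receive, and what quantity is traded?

Consumers pay $73.6; suppliers receive $60.1; quantity = 337.2.

Demand slope: (390 − 379)/(64 − 66) = -5.5, so Qd = 742 − 5.5P.
Supply slope: (371 − 359)/(77 − 71) = 2, so Qs = 2P + 217.
Without the tax, 742 − 5.5P = 2P + 217 gives 7.5P = 525, so P* = $70 and Q* = 357.
With the tax collected from suppliers, supply shifts: Qs = 2(P − 13.5) + 217.
New equilibrium: consumers pay $73.6, suppliers receive $60.1, Q = 337.2. (Wedge: Pb − Ps = 13.5.)
The less price-elastic side of the market bears the larger share of a per-unit tax.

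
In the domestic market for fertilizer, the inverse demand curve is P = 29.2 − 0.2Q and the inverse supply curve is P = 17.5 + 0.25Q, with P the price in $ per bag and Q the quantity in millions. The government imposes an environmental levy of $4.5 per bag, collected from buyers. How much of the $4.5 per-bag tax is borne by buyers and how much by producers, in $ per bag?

Buyers bear $2 per bag; producers bear $2.5 per bag.

Rewrite in direct form: Qd = 146 − 5P and Qs = 4P − 70.
Without the tax, 146 − 5P = 4P − 70 gives 9P = 216, so P* = $24 and Q* = 26.
With the tax collected from buyers, demand (in seller-price terms) shifts: Qd = 146 − 5(P + 4.5).
New equilibrium: buyers pay $26, producers receive $21.5, Q = 16. (Wedge: Pb − Ps = 4.5.)
Burden on buyers: $2; on producers: $2.5. (They sum to $4.5.)
The less price-elastic side of the market bears the larger share of a per-unit tax.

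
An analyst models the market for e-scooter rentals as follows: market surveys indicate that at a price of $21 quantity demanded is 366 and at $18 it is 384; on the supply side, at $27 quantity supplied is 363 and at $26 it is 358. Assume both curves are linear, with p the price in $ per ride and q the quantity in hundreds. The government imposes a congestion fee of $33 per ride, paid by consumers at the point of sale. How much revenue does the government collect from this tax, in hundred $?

Demand slope: (384 − 366)/(18 − 21) = -6, so qd = 492 − 6p.
Supply slope: (358 − 363)/(26 − 27) = 5, so qs = 5p + 228.
Without the tax, 492 − 6p = 5p + 228 gives 11p = 264, so p* = $24 and q* = 348.
With the tax collected from consumers, demand (in seller-price terms) shifts: qd = 492 − 6(p + 33).
Solving gives q = 258 with consumers paying $39 and suppliers receiving $6 (the $33 wedge).
Revenue = t · Q = 33 · 258 = $8514.

Tax revenue = $8514 hundred.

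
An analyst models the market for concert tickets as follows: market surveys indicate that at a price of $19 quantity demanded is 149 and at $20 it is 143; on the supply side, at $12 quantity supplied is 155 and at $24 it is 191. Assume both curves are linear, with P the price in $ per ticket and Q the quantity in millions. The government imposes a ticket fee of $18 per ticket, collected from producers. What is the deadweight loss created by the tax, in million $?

Deadweight loss = $324 million.

Demand slope: (143 − 149)/(20 − 19) = -6, so Qd = 263 − 6P.
Supply slope: (191 − 155)/(24 − 12) = 3, so Qs = 3P + 119.
Without the tax, 263 − 6P = 3P + 119 gives 9P = 144, so P* = $16 and Q* = 167.
With the tax collected from producers, supply shifts: Qs = 3(P − 18) + 119.
Solving gives Q = 131 with consumers paying $22 and producers receiving $4 (the $18 wedge).
Quantity falls by |ΔQ| = |167 − 131| = 36.
DWL = ½ · t · |ΔQ| = ½ · 18 · 36 = $324.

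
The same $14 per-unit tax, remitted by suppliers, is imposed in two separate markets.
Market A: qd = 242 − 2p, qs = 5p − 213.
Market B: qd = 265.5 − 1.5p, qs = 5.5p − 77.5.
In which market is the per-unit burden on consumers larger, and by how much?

Market B, by $1.

Market A: pre-tax p* = $65, q* = 112; post-tax q = 92; per-unit burden on consumers = $10.
Market B: pre-tax p* = $49, q* = 192; post-tax q = 175.5; per-unit burden on consumers = $11.
Difference: $10 vs $11 → market B is larger by $1.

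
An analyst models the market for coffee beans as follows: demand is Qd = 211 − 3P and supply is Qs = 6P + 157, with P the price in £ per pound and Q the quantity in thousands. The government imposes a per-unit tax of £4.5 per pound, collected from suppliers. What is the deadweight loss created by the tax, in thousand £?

Deadweight loss = £20.25 thousand.

Before the tax: set 211 − 3P = 6P + 157 → P* = £6, Q* = 193.
With the tax collected from suppliers, supply shifts: Qs = 6(P − 4.5) + 157.
New equilibrium: consumers pay £9, suppliers receive £4.5, Q = 184. (Wedge: Pb − Ps = 4.5.)
Quantity falls by |ΔQ| = |193 − 184| = 9.
DWL = ½ · t · |ΔQ| = ½ · 4.5 · 9 = £20.25.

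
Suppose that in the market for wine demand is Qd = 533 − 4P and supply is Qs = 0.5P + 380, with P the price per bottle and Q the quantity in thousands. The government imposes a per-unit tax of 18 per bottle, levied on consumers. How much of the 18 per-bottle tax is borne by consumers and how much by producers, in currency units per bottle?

Consumers bear 2 per bottle; producers bear 16 per bottle.

Without the tax, 533 − 4P = 0.5P + 380 gives 4.5P = 153, so P* = 34 and Q* = 397.
With the tax collected from consumers, demand (in seller-price terms) shifts: Qd = 533 − 4(P + 18).
New equilibrium: consumers pay 36, producers receive 18, Q = 389. (Wedge: Pb − Ps = 18.)
Burden on consumers: 2; on producers: 16. (They sum to 18.)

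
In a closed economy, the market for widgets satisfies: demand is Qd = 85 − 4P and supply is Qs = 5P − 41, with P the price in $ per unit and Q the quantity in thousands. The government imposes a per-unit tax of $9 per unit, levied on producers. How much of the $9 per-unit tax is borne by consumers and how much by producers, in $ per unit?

Consumers bear $5 per unit; producers bear $4 per unit.

Without the tax, 85 − 4P = 5P − 41 gives 9P = 126, so P* = $14 and Q* = 29.
With the tax collected from producers, supply shifts: Qs = 5(P − 9) − 41.
Solving gives Q = 9 with consumers paying $19 and producers receiving $10 (the $9 wedge).
Burden on consumers: $5; on producers: $4. (They sum to $9.)
The less price-elastic side of the market bears the larger share of a per-unit tax.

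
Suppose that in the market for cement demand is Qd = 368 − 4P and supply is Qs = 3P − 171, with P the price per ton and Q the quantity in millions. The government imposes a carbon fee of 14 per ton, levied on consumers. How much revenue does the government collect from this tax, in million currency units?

Without the tax, 368 − 4P = 3P − 171 gives 7P = 539, so P* = 77 and Q* = 60.
With the tax collected from consumers, demand (in seller-price terms) shifts: Qd = 368 − 4(P + 14).
New equilibrium: consumers pay 83, producers receive 69, Q = 36. (Wedge: Pb − Ps = 14.)
Revenue = t · Q = 14 · 36 = 504.

Tax revenue = 504 million.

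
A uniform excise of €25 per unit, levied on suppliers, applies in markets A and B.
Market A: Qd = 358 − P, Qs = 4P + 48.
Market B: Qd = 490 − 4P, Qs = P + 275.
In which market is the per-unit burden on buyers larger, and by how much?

Market A: pre-tax P* = €62, Q* = 296; post-tax Q = 276; per-unit burden on buyers = €20.
Market B: pre-tax P* = €43, Q* = 318; post-tax Q = 298; per-unit burden on buyers = €5.
Difference: €20 vs €5 → market A is larger by €15.

Market A, by €15.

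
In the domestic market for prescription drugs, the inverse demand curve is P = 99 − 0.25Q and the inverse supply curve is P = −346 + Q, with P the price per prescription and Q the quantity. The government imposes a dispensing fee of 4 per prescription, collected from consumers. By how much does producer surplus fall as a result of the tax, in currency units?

Producer surplus falls by 1134.08.

Inverting to Q(P) form: Qd = 396 − 4P; Qs = P + 346.
Without the tax, 396 − 4P = P + 346 gives 5P = 50, so P* = 10 and Q* = 356.
With the tax collected from consumers, demand (in seller-price terms) shifts: Qd = 396 − 4(P + 4).
New equilibrium: consumers pay 10.8, sellers receive 6.8, Q = 352.8. (Wedge: Pb − Ps = 4.)
ΔPS is the trapezoid between Q = 352.8 and Q = 356 of height 3.2: ½ · (356 + 352.8) · 3.2 = 1134.08.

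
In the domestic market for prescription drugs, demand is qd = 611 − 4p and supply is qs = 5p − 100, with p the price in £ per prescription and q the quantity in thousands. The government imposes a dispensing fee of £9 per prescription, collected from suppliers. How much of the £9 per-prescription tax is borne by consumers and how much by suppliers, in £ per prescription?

Consumers bear £5 per prescription; suppliers bear £4 per prescription.

Without the tax, 611 − 4p = 5p − 100 gives 9p = 711, so p* = £79 and q* = 295.
With the tax collected from suppliers, supply shifts: qs = 5(p − 9) − 100.
New equilibrium: consumers pay £84, suppliers receive £75, q = 275. (Wedge: pb − ps = 9.)
Burden on consumers: £5; on suppliers: £4. (They sum to £9.)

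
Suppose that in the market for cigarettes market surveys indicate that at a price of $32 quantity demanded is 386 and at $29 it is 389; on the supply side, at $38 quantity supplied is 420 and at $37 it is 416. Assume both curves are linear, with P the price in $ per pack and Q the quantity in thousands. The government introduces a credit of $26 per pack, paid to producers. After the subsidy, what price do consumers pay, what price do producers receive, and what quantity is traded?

Demand slope: (389 − 386)/(29 − 32) = -1, so Qd = 418 − P.
Supply slope: (416 − 420)/(37 − 38) = 4, so Qs = 4P + 268.
Without the subsidy, 418 − P = 4P + 268 gives 5P = 150, so P* = $30 and Q* = 388.
With a per-unit subsidy paid to producers, each receives P + 26 per unit sold, so supply becomes Qs = 4(P + 26) + 268.
Solving gives Q = 408.8 with consumers paying $9.2 and producers receiving $35.2 (the $26 wedge).

Consumers pay $9.2; producers receive $35.2; quantity = 408.8.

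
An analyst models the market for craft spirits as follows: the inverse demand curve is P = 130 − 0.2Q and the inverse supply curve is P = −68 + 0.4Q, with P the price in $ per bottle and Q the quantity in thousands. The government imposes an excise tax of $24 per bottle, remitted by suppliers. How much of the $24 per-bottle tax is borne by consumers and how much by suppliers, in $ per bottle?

Consumers bear $8 per bottle; suppliers bear $16 per bottle.

Rewrite in direct form: Qd = 650 − 5P and Qs = 2.5P + 170.
Without the tax, 650 − 5P = 2.5P + 170 gives 7.5P = 480, so P* = $64 and Q* = 330.
With the tax collected from suppliers, supply shifts: Qs = 2.5(P − 24) + 170.
Solving gives Q = 290 with consumers paying $72 and suppliers receiving $48 (the $24 wedge).
Burden on consumers: $8; on suppliers: $16. (They sum to $24.)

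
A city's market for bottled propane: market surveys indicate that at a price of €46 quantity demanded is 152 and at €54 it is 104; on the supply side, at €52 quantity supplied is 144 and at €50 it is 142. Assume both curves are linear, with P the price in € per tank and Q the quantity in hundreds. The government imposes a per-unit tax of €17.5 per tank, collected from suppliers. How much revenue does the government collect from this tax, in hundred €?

Tax revenue = €2187.5 hundred.

Demand slope: (104 − 152)/(54 − 46) = -6, so Qd = 428 − 6P.
Supply slope: (142 − 144)/(50 − 52) = 1, so Qs = P + 92.
Before the tax: set 428 − 6P = P + 92 → P* = €48, Q* = 140.
With the tax collected from suppliers, supply shifts: Qs = (P − 17.5) + 92.
New equilibrium: buyers pay €50.5, suppliers receive €33, Q = 125. (Wedge: Pb − Ps = 17.5.)
Revenue = t · Q = 17.5 · 125 = €2187.5.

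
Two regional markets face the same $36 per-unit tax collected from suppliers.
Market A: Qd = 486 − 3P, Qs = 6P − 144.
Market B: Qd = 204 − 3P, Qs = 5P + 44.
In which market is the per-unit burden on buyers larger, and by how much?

Market A, by $1.5.

Market A: pre-tax P* = $70, Q* = 276; post-tax Q = 204; per-unit burden on buyers = $24.
Market B: pre-tax P* = $20, Q* = 144; post-tax Q = 76.5; per-unit burden on buyers = $22.5.
Difference: $24 vs $22.5 → market A is larger by $1.5.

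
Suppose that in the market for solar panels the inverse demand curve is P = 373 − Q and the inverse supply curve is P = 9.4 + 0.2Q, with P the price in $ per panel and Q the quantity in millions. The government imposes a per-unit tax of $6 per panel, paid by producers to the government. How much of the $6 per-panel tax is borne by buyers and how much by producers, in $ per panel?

Buyers bear $5 per panel; producers bear $1 per panel.

Rewrite in direct form: Qd = 373 − P and Qs = 5P − 47.
Before the tax: set 373 − P = 5P − 47 → P* = $70, Q* = 303.
With the tax collected from producers, supply shifts: Qs = 5(P − 6) − 47.
Solving gives Q = 298 with buyers paying $75 and producers receiving $69 (the $6 wedge).
Burden on buyers: $5; on producers: $1. (They sum to $6.)
The less price-elastic side of the market bears the larger share of a per-unit tax.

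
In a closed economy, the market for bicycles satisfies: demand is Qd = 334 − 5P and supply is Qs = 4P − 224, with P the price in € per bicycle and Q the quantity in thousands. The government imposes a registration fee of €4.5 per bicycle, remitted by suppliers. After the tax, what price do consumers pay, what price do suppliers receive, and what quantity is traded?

Without the tax, 334 − 5P = 4P − 224 gives 9P = 558, so P* = €62 and Q* = 24.
With the tax collected from suppliers, supply shifts: Qs = 4(P − 4.5) − 224.
New equilibrium: consumers pay €64, suppliers receive €59.5, Q = 14. (Wedge: Pb − Ps = 4.5.)
The less price-elastic side of the market bears the larger share of a per-unit tax.

Consumers pay €64; suppliers receive €59.5; quantity = 14.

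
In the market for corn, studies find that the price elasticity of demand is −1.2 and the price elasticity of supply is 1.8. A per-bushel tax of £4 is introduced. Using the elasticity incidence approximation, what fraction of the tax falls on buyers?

Incidence ratio: buyers' share ≈ εs / (εs + |εd|) = 1.8 / (1.8 + 1.2) = 0.6.
Supply is the more elastic side, so buyers bear the larger share.

Buyers' share ≈ 0.6.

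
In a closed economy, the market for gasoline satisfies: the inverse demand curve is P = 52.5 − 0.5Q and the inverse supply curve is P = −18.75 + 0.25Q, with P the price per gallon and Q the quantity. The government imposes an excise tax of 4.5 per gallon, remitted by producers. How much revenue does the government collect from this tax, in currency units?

Inverting to Q(P) form: Qd = 105 − 2P; Qs = 4P + 75.
Before the tax: set 105 − 2P = 4P + 75 → P* = 5, Q* = 95.
With the tax collected from producers, supply shifts: Qs = 4(P − 4.5) + 75.
Solving gives Q = 89 with consumers paying 8 and producers receiving 3.5 (the 4.5 wedge).
Revenue = t · Q = 4.5 · 89 = 400.5.

Tax revenue = 400.5.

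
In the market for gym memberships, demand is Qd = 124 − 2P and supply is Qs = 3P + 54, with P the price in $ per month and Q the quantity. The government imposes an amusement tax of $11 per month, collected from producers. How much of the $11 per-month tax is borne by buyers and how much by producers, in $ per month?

Before the tax: set 124 − 2P = 3P + 54 → P* = $14, Q* = 96.
With the tax collected from producers, supply shifts: Qs = 3(P − 11) + 54.
Solving gives Q = 82.8 with buyers paying $20.6 and producers receiving $9.6 (the $11 wedge).
Burden on buyers: $6.6; on producers: $4.4. (They sum to $11.)

Buyers bear $6.6 per month; producers bear $4.4 per month.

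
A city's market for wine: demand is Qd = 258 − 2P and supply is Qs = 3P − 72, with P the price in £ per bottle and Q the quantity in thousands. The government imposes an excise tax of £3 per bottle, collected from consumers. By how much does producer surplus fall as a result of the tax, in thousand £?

Before the tax: set 258 − 2P = 3P − 72 → P* = £66, Q* = 126.
With the tax collected from consumers, demand (in seller-price terms) shifts: Qd = 258 − 2(P + 3).
Solving gives Q = 122.4 with consumers paying £67.8 and suppliers receiving £64.8 (the £3 wedge).
ΔPS is the trapezoid between Q = 122.4 and Q = 126 of height £1.2: ½ · (126 + 122.4) · 1.2 = £149.04.

Producer surplus falls by £149.04 thousand.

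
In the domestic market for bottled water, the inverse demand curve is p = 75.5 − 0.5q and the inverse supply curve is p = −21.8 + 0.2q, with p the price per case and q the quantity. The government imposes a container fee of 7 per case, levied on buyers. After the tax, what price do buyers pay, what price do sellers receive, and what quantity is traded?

Buyers pay 11; sellers receive 4; quantity = 129.

Inverting to q(p) form: qd = 151 − 2p; qs = 5p + 109.
Without the tax, 151 − 2p = 5p + 109 gives 7p = 42, so p* = 6 and q* = 139.
With the tax collected from buyers, demand (in seller-price terms) shifts: qd = 151 − 2(p + 7).
New equilibrium: buyers pay 11, sellers receive 4, q = 129. (Wedge: pb − ps = 7.)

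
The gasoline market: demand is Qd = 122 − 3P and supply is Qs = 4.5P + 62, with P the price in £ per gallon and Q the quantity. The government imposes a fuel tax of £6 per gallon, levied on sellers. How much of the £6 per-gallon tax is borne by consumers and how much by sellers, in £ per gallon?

Without the tax, 122 − 3P = 4.5P + 62 gives 7.5P = 60, so P* = £8 and Q* = 98.
With the tax collected from sellers, supply shifts: Qs = 4.5(P − 6) + 62.
Solving gives Q = 87.2 with consumers paying £11.6 and sellers receiving £5.6 (the £6 wedge).
Burden on consumers: £3.6; on sellers: £2.4. (They sum to £6.)

Consumers bear £3.6 per gallon; sellers bear £2.4 per gallon.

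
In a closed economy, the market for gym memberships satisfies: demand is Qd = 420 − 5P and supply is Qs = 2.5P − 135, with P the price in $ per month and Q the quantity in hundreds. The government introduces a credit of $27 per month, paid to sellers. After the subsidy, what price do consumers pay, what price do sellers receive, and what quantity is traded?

Consumers pay $65; sellers receive $92; quantity = 95.

Before the subsidy: set 420 − 5P = 2.5P − 135 → P* = $74, Q* = 50.
With a per-unit subsidy paid to sellers, each receives P + 27 per unit sold, so supply becomes Qs = 2.5(P + 27) − 135.
Solving gives Q = 95 with consumers paying $65 and sellers receiving $92 (the $27 wedge).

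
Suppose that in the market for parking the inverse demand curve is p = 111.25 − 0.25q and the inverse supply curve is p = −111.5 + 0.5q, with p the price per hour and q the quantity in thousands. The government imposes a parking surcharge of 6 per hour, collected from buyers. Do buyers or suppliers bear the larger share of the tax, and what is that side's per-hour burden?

Rewrite in direct form: qd = 445 − 4p and qs = 2p + 223.
Before the tax: set 445 − 4p = 2p + 223 → p* = 37, q* = 297.
With the tax collected from buyers, demand (in seller-price terms) shifts: qd = 445 − 4(p + 6).
New equilibrium: buyers pay 39, suppliers receive 33, q = 289. (Wedge: pb − ps = 6.)
Per-hour burden: buyers 2, suppliers 4.
Suppliers take the larger share because supply is less price-elastic here (demand slope 4 vs supply slope 2).

Suppliers bear the larger share: 4 per hour.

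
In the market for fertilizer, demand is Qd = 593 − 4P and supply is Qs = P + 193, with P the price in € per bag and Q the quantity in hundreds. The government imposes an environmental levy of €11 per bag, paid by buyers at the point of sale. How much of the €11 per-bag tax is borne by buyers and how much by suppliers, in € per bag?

Buyers bear €2.2 per bag; suppliers bear €8.8 per bag.

Before the tax: set 593 − 4P = P + 193 → P* = €80, Q* = 273.
With the tax collected from buyers, demand (in seller-price terms) shifts: Qd = 593 − 4(P + 11).
New equilibrium: buyers pay €82.2, suppliers receive €71.2, Q = 264.2. (Wedge: Pb − Ps = 11.)
Burden on buyers: €2.2; on suppliers: €8.8. (They sum to €11.)
The less price-elastic side of the market bears the larger share of a per-unit tax.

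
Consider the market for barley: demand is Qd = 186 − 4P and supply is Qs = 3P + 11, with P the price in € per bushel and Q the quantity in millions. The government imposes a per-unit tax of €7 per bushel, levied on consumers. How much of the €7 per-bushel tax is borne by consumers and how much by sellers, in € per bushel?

Consumers bear €3 per bushel; sellers bear €4 per bushel.

Before the tax: set 186 − 4P = 3P + 11 → P* = €25, Q* = 86.
With the tax collected from consumers, demand (in seller-price terms) shifts: Qd = 186 − 4(P + 7).
Solving gives Q = 74 with consumers paying €28 and sellers receiving €21 (the €7 wedge).
Burden on consumers: €3; on sellers: €4. (They sum to €7.)
The less price-elastic side of the market bears the larger share of a per-unit tax.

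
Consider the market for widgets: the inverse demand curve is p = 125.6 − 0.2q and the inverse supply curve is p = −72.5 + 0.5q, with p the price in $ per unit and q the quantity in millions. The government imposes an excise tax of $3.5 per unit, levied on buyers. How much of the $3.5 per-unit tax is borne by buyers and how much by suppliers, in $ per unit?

Buyers bear $1 per unit; suppliers bear $2.5 per unit.

Inverting to q(p) form: qd = 628 − 5p; qs = 2p + 145.
Before the tax: set 628 − 5p = 2p + 145 → p* = $69, q* = 283.
With the tax collected from buyers, demand (in seller-price terms) shifts: qd = 628 − 5(p + 3.5).
New equilibrium: buyers pay $70, suppliers receive $66.5, q = 278. (Wedge: pb − ps = 3.5.)
Burden on buyers: $1; on suppliers: $2.5. (They sum to $3.5.)
The less price-elastic side of the market bears the larger share of a per-unit tax.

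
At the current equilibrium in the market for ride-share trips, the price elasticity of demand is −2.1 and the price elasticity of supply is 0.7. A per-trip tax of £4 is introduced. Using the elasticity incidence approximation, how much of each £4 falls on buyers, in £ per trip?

Incidence ratio: buyers' share ≈ εs / (εs + |εd|) = 0.7 / (0.7 + 2.1) = 0.25.
So buyers bear ≈ 0.25 × £4 = £1; sellers bear £3.

Buyers bear ≈ £1 per trip.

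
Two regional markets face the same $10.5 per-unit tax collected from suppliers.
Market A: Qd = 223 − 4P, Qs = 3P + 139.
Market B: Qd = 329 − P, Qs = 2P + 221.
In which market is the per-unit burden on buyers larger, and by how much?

Market A: pre-tax P* = $12, Q* = 175; post-tax Q = 157; per-unit burden on buyers = $4.5.
Market B: pre-tax P* = $36, Q* = 293; post-tax Q = 286; per-unit burden on buyers = $7.
Difference: $4.5 vs $7 → market B is larger by $2.5.

Market B, by $2.5.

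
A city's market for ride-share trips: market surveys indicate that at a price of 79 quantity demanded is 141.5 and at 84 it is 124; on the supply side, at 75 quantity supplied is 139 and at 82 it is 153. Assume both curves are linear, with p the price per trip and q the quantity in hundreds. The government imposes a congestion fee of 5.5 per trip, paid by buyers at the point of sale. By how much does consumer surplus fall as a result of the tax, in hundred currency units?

Consumer surplus falls by 283 hundred.

Demand slope: (124 − 141.5)/(84 − 79) = -3.5, so qd = 418 − 3.5p.
Supply slope: (153 − 139)/(82 − 75) = 2, so qs = 2p − 11.
Before the tax: set 418 − 3.5p = 2p − 11 → p* = 78, q* = 145.
With the tax collected from buyers, demand (in seller-price terms) shifts: qd = 418 − 3.5(p + 5.5).
Solving gives q = 138 with buyers paying 80 and producers receiving 74.5 (the 5.5 wedge).
ΔCS is the trapezoid between Q = 138 and Q = 145 of height 2: ½ · (145 + 138) · 2 = 283.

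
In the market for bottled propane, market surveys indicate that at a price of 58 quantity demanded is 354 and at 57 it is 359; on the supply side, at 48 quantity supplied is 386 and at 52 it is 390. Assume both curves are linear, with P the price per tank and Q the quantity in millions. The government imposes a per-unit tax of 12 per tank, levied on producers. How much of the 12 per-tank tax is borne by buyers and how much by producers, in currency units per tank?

Buyers bear 2 per tank; producers bear 10 per tank.

Demand slope: (359 − 354)/(57 − 58) = -5, so Qd = 644 − 5P.
Supply slope: (390 − 386)/(52 − 48) = 1, so Qs = P + 338.
Before the tax: set 644 − 5P = P + 338 → P* = 51, Q* = 389.
With the tax collected from producers, supply shifts: Qs = (P − 12) + 338.
New equilibrium: buyers pay 53, producers receive 41, Q = 379. (Wedge: Pb − Ps = 12.)
Burden on buyers: 2; on producers: 10. (They sum to 12.)
The less price-elastic side of the market bears the larger share of a per-unit tax.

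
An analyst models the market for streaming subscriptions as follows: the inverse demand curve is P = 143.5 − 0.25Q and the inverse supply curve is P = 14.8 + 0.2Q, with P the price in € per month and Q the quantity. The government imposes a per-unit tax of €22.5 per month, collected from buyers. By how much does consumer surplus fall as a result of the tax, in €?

Rewrite in direct form: Qd = 574 − 4P and Qs = 5P − 74.
Without the tax, 574 − 4P = 5P − 74 gives 9P = 648, so P* = €72 and Q* = 286.
With the tax collected from buyers, demand (in seller-price terms) shifts: Qd = 574 − 4(P + 22.5).
Solving gives Q = 236 with buyers paying €84.5 and suppliers receiving €62 (the €22.5 wedge).
ΔCS is the trapezoid between Q = 236 and Q = 286 of height €12.5: ½ · (286 + 236) · 12.5 = €3262.5.

Consumer surplus falls by €3262.5.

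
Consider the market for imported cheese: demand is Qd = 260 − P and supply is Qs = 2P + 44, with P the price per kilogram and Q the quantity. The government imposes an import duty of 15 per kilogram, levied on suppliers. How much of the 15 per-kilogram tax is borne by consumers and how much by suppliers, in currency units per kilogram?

Without the tax, 260 − P = 2P + 44 gives 3P = 216, so P* = 72 and Q* = 188.
With the tax collected from suppliers, supply shifts: Qs = 2(P − 15) + 44.
New equilibrium: consumers pay 82, suppliers receive 67, Q = 178. (Wedge: Pb − Ps = 15.)
Burden on consumers: 10; on suppliers: 5. (They sum to 15.)

Consumers bear 10 per kilogram; suppliers bear 5 per kilogram.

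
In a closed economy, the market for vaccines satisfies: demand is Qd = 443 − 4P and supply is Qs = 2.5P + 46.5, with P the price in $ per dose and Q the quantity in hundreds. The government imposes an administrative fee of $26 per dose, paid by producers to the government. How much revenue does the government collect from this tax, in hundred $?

Tax revenue = $4134 hundred.

Before the tax: set 443 − 4P = 2.5P + 46.5 → P* = $61, Q* = 199.
With the tax collected from producers, supply shifts: Qs = 2.5(P − 26) + 46.5.
Solving gives Q = 159 with buyers paying $71 and producers receiving $45 (the $26 wedge).
Revenue = t · Q = 26 · 159 = $4134.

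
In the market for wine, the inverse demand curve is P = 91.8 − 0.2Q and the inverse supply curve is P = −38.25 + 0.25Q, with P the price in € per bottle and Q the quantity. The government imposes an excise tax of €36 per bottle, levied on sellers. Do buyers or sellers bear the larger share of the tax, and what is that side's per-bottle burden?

Rewrite in direct form: Qd = 459 − 5P and Qs = 4P + 153.
Before the tax: set 459 − 5P = 4P + 153 → P* = €34, Q* = 289.
With the tax collected from sellers, supply shifts: Qs = 4(P − 36) + 153.
New equilibrium: buyers pay €50, sellers receive €14, Q = 209. (Wedge: Pb − Ps = 36.)
Per-bottle burden: buyers €16, sellers €20.
Sellers take the larger share because supply is less price-elastic here (demand slope 5 vs supply slope 4).

Sellers bear the larger share: €20 per bottle.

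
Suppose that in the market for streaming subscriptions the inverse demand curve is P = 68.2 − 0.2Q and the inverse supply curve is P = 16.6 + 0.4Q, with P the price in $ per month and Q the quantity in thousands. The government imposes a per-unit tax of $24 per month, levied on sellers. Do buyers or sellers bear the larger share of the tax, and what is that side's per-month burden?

Inverting to Q(P) form: Qd = 341 − 5P; Qs = 2.5P − 41.5.
Without the tax, 341 − 5P = 2.5P − 41.5 gives 7.5P = 382.5, so P* = $51 and Q* = 86.
With the tax collected from sellers, supply shifts: Qs = 2.5(P − 24) − 41.5.
Solving gives Q = 46 with buyers paying $59 and sellers receiving $35 (the $24 wedge).
Per-month burden: buyers $8, sellers $16.
Sellers take the larger share because supply is less price-elastic here (demand slope 5 vs supply slope 2.5).
The less price-elastic side of the market bears the larger share of a per-unit tax.

Sellers bear the larger share: $16 per month.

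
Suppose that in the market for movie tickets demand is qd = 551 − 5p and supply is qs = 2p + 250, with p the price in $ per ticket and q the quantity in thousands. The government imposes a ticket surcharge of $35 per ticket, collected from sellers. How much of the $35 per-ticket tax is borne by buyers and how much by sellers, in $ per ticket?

Before the tax: set 551 − 5p = 2p + 250 → p* = $43, q* = 336.
With the tax collected from sellers, supply shifts: qs = 2(p − 35) + 250.
Solving gives q = 286 with buyers paying $53 and sellers receiving $18 (the $35 wedge).
Burden on buyers: $10; on sellers: $25. (They sum to $35.)

Buyers bear $10 per ticket; sellers bear $25 per ticket.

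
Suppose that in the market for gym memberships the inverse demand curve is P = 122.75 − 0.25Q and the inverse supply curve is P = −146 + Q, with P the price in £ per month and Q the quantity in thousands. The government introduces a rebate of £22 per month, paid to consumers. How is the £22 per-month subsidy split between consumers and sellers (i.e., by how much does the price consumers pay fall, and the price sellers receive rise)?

Consumers gain £4.4 per month; sellers gain £17.6 per month.

Rewrite in direct form: Qd = 491 − 4P and Qs = P + 146.
Without the subsidy, 491 − 4P = P + 146 gives 5P = 345, so P* = £69 and Q* = 215.
With a per-unit subsidy paid to consumers, each effectively pays P − 22, so demand becomes Qd = 491 − 4(P − 22).
New equilibrium: consumers pay £64.6, sellers receive £86.6, Q = 232.6. (Wedge: Pb − Ps = −22.)
Gain to consumers: £4.4; to sellers: £17.6. (They sum to £22.)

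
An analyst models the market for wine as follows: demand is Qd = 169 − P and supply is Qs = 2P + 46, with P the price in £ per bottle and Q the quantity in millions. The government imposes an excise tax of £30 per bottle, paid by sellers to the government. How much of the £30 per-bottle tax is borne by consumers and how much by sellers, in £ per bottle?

Consumers bear £20 per bottle; sellers bear £10 per bottle.

Before the tax: set 169 − P = 2P + 46 → P* = £41, Q* = 128.
With the tax collected from sellers, supply shifts: Qs = 2(P − 30) + 46.
New equilibrium: consumers pay £61, sellers receive £31, Q = 108. (Wedge: Pb − Ps = 30.)
Burden on consumers: £20; on sellers: £10. (They sum to £30.)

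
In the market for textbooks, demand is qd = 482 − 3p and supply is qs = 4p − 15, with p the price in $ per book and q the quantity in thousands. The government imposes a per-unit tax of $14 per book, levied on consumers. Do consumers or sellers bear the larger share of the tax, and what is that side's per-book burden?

Consumers bear the larger share: $8 per book.

Before the tax: set 482 − 3p = 4p − 15 → p* = $71, q* = 269.
With the tax collected from consumers, demand (in seller-price terms) shifts: qd = 482 − 3(p + 14).
Solving gives q = 245 with consumers paying $79 and sellers receiving $65 (the $14 wedge).
Per-book burden: consumers $8, sellers $6.
Consumers take the larger share because demand is less price-elastic here (demand slope 3 vs supply slope 4).
The less price-elastic side of the market bears the larger share of a per-unit tax.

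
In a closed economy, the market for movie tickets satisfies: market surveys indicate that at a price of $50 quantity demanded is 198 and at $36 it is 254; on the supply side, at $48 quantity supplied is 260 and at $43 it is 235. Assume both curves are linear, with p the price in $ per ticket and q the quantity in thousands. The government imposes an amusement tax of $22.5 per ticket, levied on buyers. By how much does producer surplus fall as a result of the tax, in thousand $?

Demand slope: (254 − 198)/(36 − 50) = -4, so qd = 398 − 4p.
Supply slope: (235 − 260)/(43 − 48) = 5, so qs = 5p + 20.
Before the tax: set 398 − 4p = 5p + 20 → p* = $42, q* = 230.
With the tax collected from buyers, demand (in seller-price terms) shifts: qd = 398 − 4(p + 22.5).
Solving gives q = 180 with buyers paying $54.5 and producers receiving $32 (the $22.5 wedge).
ΔPS is the trapezoid between Q = 180 and Q = 230 of height $10: ½ · (230 + 180) · 10 = $2050.

Producer surplus falls by $2050 thousand.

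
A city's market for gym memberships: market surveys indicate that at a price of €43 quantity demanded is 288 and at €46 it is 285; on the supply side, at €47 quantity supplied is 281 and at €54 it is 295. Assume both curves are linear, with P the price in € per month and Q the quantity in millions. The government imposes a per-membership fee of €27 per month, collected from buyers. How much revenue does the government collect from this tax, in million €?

Demand slope: (285 − 288)/(46 − 43) = -1, so Qd = 331 − P.
Supply slope: (295 − 281)/(54 − 47) = 2, so Qs = 2P + 187.
Before the tax: set 331 − P = 2P + 187 → P* = €48, Q* = 283.
With the tax collected from buyers, demand (in seller-price terms) shifts: Qd = 331 − (P + 27).
New equilibrium: buyers pay €66, sellers receive €39, Q = 265. (Wedge: Pb − Ps = 27.)
Revenue = t · Q = 27 · 265 = €7155.

Tax revenue = €7155 million.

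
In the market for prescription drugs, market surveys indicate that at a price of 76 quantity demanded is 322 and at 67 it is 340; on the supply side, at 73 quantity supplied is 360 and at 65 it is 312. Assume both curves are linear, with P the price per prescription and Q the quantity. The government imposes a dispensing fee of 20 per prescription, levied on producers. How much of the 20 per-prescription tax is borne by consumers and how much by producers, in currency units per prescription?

Consumers bear 15 per prescription; producers bear 5 per prescription.

Demand slope: (340 − 322)/(67 − 76) = -2, so Qd = 474 − 2P.
Supply slope: (312 − 360)/(65 − 73) = 6, so Qs = 6P − 78.
Before the tax: set 474 − 2P = 6P − 78 → P* = 69, Q* = 336.
With the tax collected from producers, supply shifts: Qs = 6(P − 20) − 78.
New equilibrium: consumers pay 84, producers receive 64, Q = 306. (Wedge: Pb − Ps = 20.)
Burden on consumers: 15; on producers: 5. (They sum to 20.)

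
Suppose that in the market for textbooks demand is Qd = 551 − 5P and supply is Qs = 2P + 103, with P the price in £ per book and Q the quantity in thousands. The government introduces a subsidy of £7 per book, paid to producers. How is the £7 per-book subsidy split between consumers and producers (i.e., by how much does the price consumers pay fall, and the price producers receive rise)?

Consumers gain £2 per book; producers gain £5 per book.

Without the subsidy, 551 − 5P = 2P + 103 gives 7P = 448, so P* = £64 and Q* = 231.
With a per-unit subsidy paid to producers, each receives P + 7 per unit sold, so supply becomes Qs = 2(P + 7) + 103.
New equilibrium: consumers pay £62, producers receive £69, Q = 241. (Wedge: Pb − Ps = −7.)
Gain to consumers: £2; to producers: £5. (They sum to £7.)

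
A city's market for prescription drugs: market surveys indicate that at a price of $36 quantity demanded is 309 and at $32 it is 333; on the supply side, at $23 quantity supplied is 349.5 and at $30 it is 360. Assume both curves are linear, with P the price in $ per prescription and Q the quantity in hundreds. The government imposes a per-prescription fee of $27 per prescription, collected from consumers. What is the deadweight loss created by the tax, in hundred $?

Deadweight loss = $437.4 hundred.

Demand slope: (333 − 309)/(32 − 36) = -6, so Qd = 525 − 6P.
Supply slope: (360 − 349.5)/(30 − 23) = 1.5, so Qs = 1.5P + 315.
Without the tax, 525 − 6P = 1.5P + 315 gives 7.5P = 210, so P* = $28 and Q* = 357.
With the tax collected from consumers, demand (in seller-price terms) shifts: Qd = 525 − 6(P + 27).
Solving gives Q = 324.6 with consumers paying $33.4 and sellers receiving $6.4 (the $27 wedge).
Quantity falls by |ΔQ| = |357 − 324.6| = 32.4.
DWL = ½ · t · |ΔQ| = ½ · 27 · 32.4 = $437.4.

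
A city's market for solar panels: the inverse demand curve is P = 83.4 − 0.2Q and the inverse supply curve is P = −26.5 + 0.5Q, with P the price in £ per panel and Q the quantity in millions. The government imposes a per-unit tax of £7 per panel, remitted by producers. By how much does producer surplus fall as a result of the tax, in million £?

Producer surplus falls by £760 million.

Inverting to Q(P) form: Qd = 417 − 5P; Qs = 2P + 53.
Before the tax: set 417 − 5P = 2P + 53 → P* = £52, Q* = 157.
With the tax collected from producers, supply shifts: Qs = 2(P − 7) + 53.
New equilibrium: consumers pay £54, producers receive £47, Q = 147. (Wedge: Pb − Ps = 7.)
ΔPS is the trapezoid between Q = 147 and Q = 157 of height £5: ½ · (157 + 147) · 5 = £760.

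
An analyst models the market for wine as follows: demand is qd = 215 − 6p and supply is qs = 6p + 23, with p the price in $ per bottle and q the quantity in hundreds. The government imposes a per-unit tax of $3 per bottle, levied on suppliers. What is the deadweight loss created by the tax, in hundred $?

Deadweight loss = $13.5 hundred.

Without the tax, 215 − 6p = 6p + 23 gives 12p = 192, so p* = $16 and q* = 119.
With the tax collected from suppliers, supply shifts: qs = 6(p − 3) + 23.
Solving gives q = 110 with buyers paying $17.5 and suppliers receiving $14.5 (the $3 wedge).
Quantity falls by |ΔQ| = |119 − 110| = 9.
DWL = ½ · t · |ΔQ| = ½ · 3 · 9 = $13.5.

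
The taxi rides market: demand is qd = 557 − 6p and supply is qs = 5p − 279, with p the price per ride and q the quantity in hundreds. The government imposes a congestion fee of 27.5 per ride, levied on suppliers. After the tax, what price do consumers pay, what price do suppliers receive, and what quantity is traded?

Before the tax: set 557 − 6p = 5p − 279 → p* = 76, q* = 101.
With the tax collected from suppliers, supply shifts: qs = 5(p − 27.5) − 279.
New equilibrium: consumers pay 88.5, suppliers receive 61, q = 26. (Wedge: pb − ps = 27.5.)
The less price-elastic side of the market bears the larger share of a per-unit tax.

Consumers pay 88.5; suppliers receive 61; quantity = 26.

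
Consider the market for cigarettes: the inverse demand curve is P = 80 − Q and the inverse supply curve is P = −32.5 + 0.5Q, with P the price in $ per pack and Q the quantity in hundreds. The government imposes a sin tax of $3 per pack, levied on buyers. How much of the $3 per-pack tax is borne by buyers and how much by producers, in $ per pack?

Buyers bear $2 per pack; producers bear $1 per pack.

Inverting to Q(P) form: Qd = 80 − P; Qs = 2P + 65.
Without the tax, 80 − P = 2P + 65 gives 3P = 15, so P* = $5 and Q* = 75.
With the tax collected from buyers, demand (in seller-price terms) shifts: Qd = 80 − (P + 3).
New equilibrium: buyers pay $7, producers receive $4, Q = 73. (Wedge: Pb − Ps = 3.)
Burden on buyers: $2; on producers: $1. (They sum to $3.)
The less price-elastic side of the market bears the larger share of a per-unit tax.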